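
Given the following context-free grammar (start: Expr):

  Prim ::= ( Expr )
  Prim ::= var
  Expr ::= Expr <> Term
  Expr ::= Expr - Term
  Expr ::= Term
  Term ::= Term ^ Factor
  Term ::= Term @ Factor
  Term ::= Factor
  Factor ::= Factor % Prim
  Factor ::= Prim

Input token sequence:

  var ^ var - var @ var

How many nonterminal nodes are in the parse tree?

14

[Expr [Expr [Term [Term [Factor [Prim var]]] ^ [Factor [Prim var]]]] - [Term [Term [Factor [Prim var]]] @ [Factor [Prim var]]]]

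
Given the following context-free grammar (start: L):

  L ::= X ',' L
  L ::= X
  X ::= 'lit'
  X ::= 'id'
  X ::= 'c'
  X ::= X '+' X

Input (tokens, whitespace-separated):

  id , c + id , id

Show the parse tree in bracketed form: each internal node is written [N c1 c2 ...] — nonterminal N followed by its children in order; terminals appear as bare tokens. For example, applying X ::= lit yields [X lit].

L
X , L
id , L
id , X , L
id , X + X , L
id , c + X , L
id , c + id , L
id , c + id , X
id , c + id , id

[L [X id] , [L [X [X c] + [X id]] , [L [X id]]]]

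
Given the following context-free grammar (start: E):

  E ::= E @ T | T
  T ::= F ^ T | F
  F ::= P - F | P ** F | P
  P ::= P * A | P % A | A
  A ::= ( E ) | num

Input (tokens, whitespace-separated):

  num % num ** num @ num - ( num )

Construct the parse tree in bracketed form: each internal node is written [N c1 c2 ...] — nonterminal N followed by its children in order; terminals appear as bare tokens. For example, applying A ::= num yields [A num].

E
E @ T
T @ T
F @ T
P ** F @ T
P % A ** F @ T
A % A ** F @ T
num % A ** F @ T
num % num ** F @ T
num % num ** P @ T
num % num ** A @ T
num % num ** num @ T
num % num ** num @ F
num % num ** num @ P - F
num % num ** num @ A - F
num % num ** num @ num - F
num % num ** num @ num - P
num % num ** num @ num - A
num % num ** num @ num - ( E )
num % num ** num @ num - ( T )
num % num ** num @ num - ( F )
num % num ** num @ num - ( P )
num % num ** num @ num - ( A )
num % num ** num @ num - ( num )

[E [E [T [F [P [P [A num]] % [A num]] ** [F [P [A num]]]]]] @ [T [F [P [A num]] - [F [P [A ( [E [T [F [P [A num]]]]] )]]]]]]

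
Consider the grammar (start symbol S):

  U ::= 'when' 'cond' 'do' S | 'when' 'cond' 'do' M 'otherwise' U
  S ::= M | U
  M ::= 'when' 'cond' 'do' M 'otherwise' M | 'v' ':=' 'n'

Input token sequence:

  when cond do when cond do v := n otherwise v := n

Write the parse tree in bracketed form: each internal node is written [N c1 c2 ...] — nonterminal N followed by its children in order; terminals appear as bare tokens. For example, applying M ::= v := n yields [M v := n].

[S [U when cond do [S [M when cond do [M v := n] otherwise [M v := n]]]]]

S
U
when cond do S
when cond do M
when cond do when cond do M otherwise M
when cond do when cond do v := n otherwise M
when cond do when cond do v := n otherwise v := n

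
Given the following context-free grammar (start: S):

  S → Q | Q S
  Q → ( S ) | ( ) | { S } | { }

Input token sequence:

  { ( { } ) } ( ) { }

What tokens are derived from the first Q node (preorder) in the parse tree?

{ ( { } ) }

[S [Q { [S [Q ( [S [Q { }]] )]] }] [S [Q ( )] [S [Q { }]]]]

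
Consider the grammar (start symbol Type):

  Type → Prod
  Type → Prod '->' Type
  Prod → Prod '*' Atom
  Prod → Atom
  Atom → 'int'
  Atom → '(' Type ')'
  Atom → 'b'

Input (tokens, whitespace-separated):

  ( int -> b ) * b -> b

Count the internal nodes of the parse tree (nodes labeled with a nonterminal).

[Type [Prod [Prod [Atom ( [Type [Prod [Atom int]] -> [Type [Prod [Atom b]]]] )]] * [Atom b]] -> [Type [Prod [Atom b]]]]

14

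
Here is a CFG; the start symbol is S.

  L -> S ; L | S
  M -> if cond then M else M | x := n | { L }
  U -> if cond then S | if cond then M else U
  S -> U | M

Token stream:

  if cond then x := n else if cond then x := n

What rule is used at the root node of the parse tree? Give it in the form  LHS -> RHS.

[S [U if cond then [M x := n] else [U if cond then [S [M x := n]]]]]

S -> U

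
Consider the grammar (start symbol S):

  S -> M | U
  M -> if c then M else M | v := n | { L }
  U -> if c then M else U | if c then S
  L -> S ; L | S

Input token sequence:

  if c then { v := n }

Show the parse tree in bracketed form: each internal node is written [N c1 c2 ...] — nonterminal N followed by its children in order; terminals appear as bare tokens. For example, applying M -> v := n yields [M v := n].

[S [U if c then [S [M { [L [S [M v := n]]] }]]]]

S
U
if c then S
if c then M
if c then { L }
if c then { S }
if c then { M }
if c then { v := n }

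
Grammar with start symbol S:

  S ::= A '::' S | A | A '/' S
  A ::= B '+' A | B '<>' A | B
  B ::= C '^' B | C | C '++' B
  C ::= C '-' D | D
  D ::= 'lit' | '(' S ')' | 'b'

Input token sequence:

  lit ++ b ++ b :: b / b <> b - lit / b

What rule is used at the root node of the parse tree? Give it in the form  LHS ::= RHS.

S ::= A '::' S

[S [A [B [C [D lit]] ++ [B [C [D b]] ++ [B [C [D b]]]]]] :: [S [A [B [C [D b]]]] / [S [A [B [C [D b]]] <> [A [B [C [C [D b]] - [D lit]]]]] / [S [A [B [C [D b]]]]]]]]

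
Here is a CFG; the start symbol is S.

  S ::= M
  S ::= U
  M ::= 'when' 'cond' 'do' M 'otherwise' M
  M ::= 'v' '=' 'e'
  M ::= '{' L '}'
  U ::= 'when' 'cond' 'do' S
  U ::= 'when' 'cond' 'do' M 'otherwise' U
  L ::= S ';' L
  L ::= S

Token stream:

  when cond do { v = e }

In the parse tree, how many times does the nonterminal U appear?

1

[S [U when cond do [S [M { [L [S [M v = e]]] }]]]]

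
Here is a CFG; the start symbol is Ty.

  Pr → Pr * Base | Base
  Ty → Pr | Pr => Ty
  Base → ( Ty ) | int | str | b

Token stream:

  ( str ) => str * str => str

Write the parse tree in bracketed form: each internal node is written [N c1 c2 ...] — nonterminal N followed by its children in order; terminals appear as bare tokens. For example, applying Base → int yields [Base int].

Ty
Pr => Ty
Base => Ty
( Ty ) => Ty
( Pr ) => Ty
( Base ) => Ty
( str ) => Ty
( str ) => Pr => Ty
( str ) => Pr * Base => Ty
( str ) => Base * Base => Ty
( str ) => str * Base => Ty
( str ) => str * str => Ty
( str ) => str * str => Pr
( str ) => str * str => Base
( str ) => str * str => str

[Ty [Pr [Base ( [Ty [Pr [Base str]]] )]] => [Ty [Pr [Pr [Base str]] * [Base str]] => [Ty [Pr [Base str]]]]]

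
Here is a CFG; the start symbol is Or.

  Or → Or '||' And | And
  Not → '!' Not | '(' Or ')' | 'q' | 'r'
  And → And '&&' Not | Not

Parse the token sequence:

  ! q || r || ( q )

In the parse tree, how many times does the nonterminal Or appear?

[Or [Or [Or [And [Not ! [Not q]]]] || [And [Not r]]] || [And [Not ( [Or [And [Not q]]] )]]]

4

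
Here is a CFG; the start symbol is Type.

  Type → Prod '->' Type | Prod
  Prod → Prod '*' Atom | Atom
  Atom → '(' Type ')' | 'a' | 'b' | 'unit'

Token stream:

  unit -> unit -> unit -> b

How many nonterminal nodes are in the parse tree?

[Type [Prod [Atom unit]] -> [Type [Prod [Atom unit]] -> [Type [Prod [Atom unit]] -> [Type [Prod [Atom b]]]]]]

12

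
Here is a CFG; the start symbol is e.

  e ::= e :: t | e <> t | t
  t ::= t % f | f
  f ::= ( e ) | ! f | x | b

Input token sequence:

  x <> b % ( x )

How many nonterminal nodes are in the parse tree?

[e [e [t [f x]]] <> [t [t [f b]] % [f ( [e [t [f x]]] )]]]

11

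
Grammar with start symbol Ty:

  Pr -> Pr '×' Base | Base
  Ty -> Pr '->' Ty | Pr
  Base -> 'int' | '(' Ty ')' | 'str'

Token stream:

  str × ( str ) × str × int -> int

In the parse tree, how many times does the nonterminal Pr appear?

[Ty [Pr [Pr [Pr [Pr [Base str]] × [Base ( [Ty [Pr [Base str]]] )]] × [Base str]] × [Base int]] -> [Ty [Pr [Base int]]]]

6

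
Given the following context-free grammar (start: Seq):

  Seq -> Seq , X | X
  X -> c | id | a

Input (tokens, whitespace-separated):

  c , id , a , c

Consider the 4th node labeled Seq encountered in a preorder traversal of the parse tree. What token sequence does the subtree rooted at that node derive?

[Seq [Seq [Seq [Seq [X c]] , [X id]] , [X a]] , [X c]]

c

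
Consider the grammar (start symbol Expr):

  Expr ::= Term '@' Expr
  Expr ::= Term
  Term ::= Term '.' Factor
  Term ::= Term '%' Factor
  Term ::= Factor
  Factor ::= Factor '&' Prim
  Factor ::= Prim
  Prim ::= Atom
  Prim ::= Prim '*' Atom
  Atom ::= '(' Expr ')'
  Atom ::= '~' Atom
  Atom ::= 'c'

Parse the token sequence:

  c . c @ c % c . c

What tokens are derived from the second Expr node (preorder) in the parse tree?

c % c . c

[Expr [Term [Term [Factor [Prim [Atom c]]]] . [Factor [Prim [Atom c]]]] @ [Expr [Term [Term [Term [Factor [Prim [Atom c]]]] % [Factor [Prim [Atom c]]]] . [Factor [Prim [Atom c]]]]]]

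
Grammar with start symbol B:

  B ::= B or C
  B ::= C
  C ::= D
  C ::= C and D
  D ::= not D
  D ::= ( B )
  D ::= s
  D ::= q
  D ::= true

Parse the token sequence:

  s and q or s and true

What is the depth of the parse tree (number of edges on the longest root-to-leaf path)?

5

[B [B [C [C [D s]] and [D q]]] or [C [C [D s]] and [D true]]]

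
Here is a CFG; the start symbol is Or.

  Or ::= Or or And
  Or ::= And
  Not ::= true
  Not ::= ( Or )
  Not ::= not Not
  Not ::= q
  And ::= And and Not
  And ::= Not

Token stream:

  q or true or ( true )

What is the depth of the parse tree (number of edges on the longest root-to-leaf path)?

[Or [Or [Or [And [Not q]]] or [And [Not true]]] or [And [Not ( [Or [And [Not true]]] )]]]

6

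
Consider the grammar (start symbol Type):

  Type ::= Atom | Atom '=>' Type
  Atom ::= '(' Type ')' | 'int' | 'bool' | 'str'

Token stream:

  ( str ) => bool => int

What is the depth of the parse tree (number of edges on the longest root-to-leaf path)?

4

[Type [Atom ( [Type [Atom str]] )] => [Type [Atom bool] => [Type [Atom int]]]]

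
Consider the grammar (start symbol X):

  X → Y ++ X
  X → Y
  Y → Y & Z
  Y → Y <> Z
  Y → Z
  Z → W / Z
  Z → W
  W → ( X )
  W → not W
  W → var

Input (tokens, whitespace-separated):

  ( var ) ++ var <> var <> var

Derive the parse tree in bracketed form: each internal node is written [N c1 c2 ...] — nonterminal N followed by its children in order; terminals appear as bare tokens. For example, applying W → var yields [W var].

[X [Y [Z [W ( [X [Y [Z [W var]]]] )]]] ++ [X [Y [Y [Y [Z [W var]]] <> [Z [W var]]] <> [Z [W var]]]]]

X
Y ++ X
Z ++ X
W ++ X
( X ) ++ X
( Y ) ++ X
( Z ) ++ X
( W ) ++ X
( var ) ++ X
( var ) ++ Y
( var ) ++ Y <> Z
( var ) ++ Y <> Z <> Z
( var ) ++ Z <> Z <> Z
( var ) ++ W <> Z <> Z
( var ) ++ var <> Z <> Z
( var ) ++ var <> W <> Z
( var ) ++ var <> var <> Z
( var ) ++ var <> var <> W
( var ) ++ var <> var <> var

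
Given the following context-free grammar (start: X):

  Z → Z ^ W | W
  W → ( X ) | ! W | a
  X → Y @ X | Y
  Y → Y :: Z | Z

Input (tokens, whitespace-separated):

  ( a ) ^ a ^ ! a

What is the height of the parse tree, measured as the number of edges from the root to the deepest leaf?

[X [Y [Z [Z [Z [W ( [X [Y [Z [W a]]]] )]] ^ [W a]] ^ [W ! [W a]]]]]

10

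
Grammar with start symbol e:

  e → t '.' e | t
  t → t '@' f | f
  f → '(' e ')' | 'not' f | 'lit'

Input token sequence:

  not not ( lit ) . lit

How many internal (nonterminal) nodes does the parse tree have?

[e [t [f not [f not [f ( [e [t [f lit]]] )]]]] . [e [t [f lit]]]]

11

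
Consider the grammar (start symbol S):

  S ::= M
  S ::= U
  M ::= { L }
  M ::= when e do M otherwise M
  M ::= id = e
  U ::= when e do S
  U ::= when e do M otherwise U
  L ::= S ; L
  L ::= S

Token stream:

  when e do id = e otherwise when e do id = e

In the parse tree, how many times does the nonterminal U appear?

2

[S [U when e do [M id = e] otherwise [U when e do [S [M id = e]]]]]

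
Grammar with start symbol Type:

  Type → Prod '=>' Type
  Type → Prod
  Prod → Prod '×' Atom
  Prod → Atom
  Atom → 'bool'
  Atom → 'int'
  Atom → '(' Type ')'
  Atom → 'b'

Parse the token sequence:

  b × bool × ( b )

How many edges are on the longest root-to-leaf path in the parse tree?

6

[Type [Prod [Prod [Prod [Atom b]] × [Atom bool]] × [Atom ( [Type [Prod [Atom b]]] )]]]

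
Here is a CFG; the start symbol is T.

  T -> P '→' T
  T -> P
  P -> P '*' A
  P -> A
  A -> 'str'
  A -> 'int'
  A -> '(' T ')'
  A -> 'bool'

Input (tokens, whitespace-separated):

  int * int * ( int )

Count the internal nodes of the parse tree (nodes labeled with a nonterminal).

[T [P [P [P [A int]] * [A int]] * [A ( [T [P [A int]]] )]]]

10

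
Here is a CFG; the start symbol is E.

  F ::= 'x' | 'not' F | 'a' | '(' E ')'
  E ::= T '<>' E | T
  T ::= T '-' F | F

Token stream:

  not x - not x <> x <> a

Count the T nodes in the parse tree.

[E [T [T [F not [F x]]] - [F not [F x]]] <> [E [T [F x]] <> [E [T [F a]]]]]

4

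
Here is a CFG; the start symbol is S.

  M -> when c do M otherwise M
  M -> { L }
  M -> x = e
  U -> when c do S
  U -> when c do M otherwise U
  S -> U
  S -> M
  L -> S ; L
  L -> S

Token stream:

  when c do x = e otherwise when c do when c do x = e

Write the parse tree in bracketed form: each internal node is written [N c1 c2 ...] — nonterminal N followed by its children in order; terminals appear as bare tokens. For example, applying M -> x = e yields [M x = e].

S
U
when c do M otherwise U
when c do x = e otherwise U
when c do x = e otherwise when c do S
when c do x = e otherwise when c do U
when c do x = e otherwise when c do when c do S
when c do x = e otherwise when c do when c do M
when c do x = e otherwise when c do when c do x = e

[S [U when c do [M x = e] otherwise [U when c do [S [U when c do [S [M x = e]]]]]]]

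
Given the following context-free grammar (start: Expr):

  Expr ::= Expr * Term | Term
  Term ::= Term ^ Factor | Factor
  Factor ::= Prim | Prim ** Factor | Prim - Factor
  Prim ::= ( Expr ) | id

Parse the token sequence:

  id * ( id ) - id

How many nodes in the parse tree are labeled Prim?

[Expr [Expr [Term [Factor [Prim id]]]] * [Term [Factor [Prim ( [Expr [Term [Factor [Prim id]]]] )] - [Factor [Prim id]]]]]

4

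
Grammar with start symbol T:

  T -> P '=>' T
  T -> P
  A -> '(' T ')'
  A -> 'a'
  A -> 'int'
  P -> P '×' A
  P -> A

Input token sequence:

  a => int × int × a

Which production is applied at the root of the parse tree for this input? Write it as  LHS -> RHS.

T -> P '=>' T

[T [P [A a]] => [T [P [P [P [A int]] × [A int]] × [A a]]]]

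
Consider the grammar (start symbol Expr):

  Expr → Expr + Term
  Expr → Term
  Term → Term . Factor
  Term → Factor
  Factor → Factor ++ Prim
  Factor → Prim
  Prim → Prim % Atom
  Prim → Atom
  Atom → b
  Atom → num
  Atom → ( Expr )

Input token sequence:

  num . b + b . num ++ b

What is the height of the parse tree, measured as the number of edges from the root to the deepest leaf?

7

[Expr [Expr [Term [Term [Factor [Prim [Atom num]]]] . [Factor [Prim [Atom b]]]]] + [Term [Term [Factor [Prim [Atom b]]]] . [Factor [Factor [Prim [Atom num]]] ++ [Prim [Atom b]]]]]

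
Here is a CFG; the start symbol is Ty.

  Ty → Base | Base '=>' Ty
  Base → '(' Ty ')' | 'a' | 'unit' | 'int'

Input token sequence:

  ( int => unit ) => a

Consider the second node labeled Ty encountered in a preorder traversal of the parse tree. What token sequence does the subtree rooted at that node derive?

int => unit

[Ty [Base ( [Ty [Base int] => [Ty [Base unit]]] )] => [Ty [Base a]]]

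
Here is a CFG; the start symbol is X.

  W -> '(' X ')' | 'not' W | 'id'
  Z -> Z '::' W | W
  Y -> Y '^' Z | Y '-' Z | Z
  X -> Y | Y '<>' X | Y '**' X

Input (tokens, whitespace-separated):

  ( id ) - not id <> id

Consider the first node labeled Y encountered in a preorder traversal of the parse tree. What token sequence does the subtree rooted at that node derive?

( id ) - not id

[X [Y [Y [Z [W ( [X [Y [Z [W id]]]] )]]] - [Z [W not [W id]]]] <> [X [Y [Z [W id]]]]]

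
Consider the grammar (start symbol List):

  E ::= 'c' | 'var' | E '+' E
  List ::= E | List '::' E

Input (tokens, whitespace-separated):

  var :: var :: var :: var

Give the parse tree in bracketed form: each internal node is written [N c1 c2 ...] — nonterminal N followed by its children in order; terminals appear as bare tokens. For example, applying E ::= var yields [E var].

[List [List [List [List [E var]] :: [E var]] :: [E var]] :: [E var]]

List
List :: E
List :: E :: E
List :: E :: E :: E
E :: E :: E :: E
var :: E :: E :: E
var :: var :: E :: E
var :: var :: var :: E
var :: var :: var :: var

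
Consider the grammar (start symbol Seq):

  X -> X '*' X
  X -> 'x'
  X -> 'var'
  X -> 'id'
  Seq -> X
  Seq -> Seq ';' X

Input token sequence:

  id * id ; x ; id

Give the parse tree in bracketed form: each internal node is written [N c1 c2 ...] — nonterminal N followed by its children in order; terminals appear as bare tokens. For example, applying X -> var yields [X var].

[Seq [Seq [Seq [X [X id] * [X id]]] ; [X x]] ; [X id]]

Seq
Seq ; X
Seq ; X ; X
X ; X ; X
X * X ; X ; X
id * X ; X ; X
id * id ; X ; X
id * id ; x ; X
id * id ; x ; id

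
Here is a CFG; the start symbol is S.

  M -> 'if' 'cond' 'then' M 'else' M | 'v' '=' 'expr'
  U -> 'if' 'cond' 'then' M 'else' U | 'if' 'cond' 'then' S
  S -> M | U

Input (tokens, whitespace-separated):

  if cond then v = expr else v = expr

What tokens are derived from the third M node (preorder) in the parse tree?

[S [M if cond then [M v = expr] else [M v = expr]]]

v = expr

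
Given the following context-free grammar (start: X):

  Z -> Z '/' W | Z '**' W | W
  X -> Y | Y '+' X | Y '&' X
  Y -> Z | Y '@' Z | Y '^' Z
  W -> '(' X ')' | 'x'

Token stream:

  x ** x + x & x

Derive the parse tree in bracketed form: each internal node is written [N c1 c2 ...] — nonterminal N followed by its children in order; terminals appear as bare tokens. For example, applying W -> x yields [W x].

X
Y + X
Z + X
Z ** W + X
W ** W + X
x ** W + X
x ** x + X
x ** x + Y & X
x ** x + Z & X
x ** x + W & X
x ** x + x & X
x ** x + x & Y
x ** x + x & Z
x ** x + x & W
x ** x + x & x

[X [Y [Z [Z [W x]] ** [W x]]] + [X [Y [Z [W x]]] & [X [Y [Z [W x]]]]]]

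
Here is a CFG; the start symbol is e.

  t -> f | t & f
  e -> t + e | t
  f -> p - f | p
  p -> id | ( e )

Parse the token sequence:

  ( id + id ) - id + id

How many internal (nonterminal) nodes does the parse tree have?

[e [t [f [p ( [e [t [f [p id]]] + [e [t [f [p id]]]]] )] - [f [p id]]]] + [e [t [f [p id]]]]]

18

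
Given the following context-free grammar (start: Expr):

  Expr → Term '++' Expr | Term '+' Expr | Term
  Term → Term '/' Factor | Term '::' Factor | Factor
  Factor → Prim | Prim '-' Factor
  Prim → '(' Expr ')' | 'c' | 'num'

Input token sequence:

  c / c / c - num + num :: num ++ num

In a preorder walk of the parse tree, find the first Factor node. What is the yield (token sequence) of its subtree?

[Expr [Term [Term [Term [Factor [Prim c]]] / [Factor [Prim c]]] / [Factor [Prim c] - [Factor [Prim num]]]] + [Expr [Term [Term [Factor [Prim num]]] :: [Factor [Prim num]]] ++ [Expr [Term [Factor [Prim num]]]]]]

c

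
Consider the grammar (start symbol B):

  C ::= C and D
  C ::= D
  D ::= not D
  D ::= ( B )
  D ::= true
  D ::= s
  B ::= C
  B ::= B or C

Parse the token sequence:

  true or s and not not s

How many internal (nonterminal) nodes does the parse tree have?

10

[B [B [C [D true]]] or [C [C [D s]] and [D not [D not [D s]]]]]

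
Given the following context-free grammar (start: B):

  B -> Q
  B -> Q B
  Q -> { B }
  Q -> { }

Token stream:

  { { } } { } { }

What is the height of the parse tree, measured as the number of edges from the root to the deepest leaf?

4

[B [Q { [B [Q { }]] }] [B [Q { }] [B [Q { }]]]]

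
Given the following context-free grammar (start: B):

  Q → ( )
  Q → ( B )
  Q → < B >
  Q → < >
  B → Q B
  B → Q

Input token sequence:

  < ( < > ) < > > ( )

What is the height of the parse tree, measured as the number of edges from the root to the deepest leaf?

6

[B [Q < [B [Q ( [B [Q < >]] )] [B [Q < >]]] >] [B [Q ( )]]]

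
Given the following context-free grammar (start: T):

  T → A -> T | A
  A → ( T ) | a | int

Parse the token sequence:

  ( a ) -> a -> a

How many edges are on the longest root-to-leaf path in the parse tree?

4

[T [A ( [T [A a]] )] -> [T [A a] -> [T [A a]]]]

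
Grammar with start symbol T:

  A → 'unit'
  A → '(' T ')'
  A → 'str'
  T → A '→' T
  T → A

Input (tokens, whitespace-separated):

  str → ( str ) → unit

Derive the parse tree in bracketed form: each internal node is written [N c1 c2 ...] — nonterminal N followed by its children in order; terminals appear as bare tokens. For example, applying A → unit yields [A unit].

[T [A str] → [T [A ( [T [A str]] )] → [T [A unit]]]]

T
A → T
str → T
str → A → T
str → ( T ) → T
str → ( A ) → T
str → ( str ) → T
str → ( str ) → A
str → ( str ) → unit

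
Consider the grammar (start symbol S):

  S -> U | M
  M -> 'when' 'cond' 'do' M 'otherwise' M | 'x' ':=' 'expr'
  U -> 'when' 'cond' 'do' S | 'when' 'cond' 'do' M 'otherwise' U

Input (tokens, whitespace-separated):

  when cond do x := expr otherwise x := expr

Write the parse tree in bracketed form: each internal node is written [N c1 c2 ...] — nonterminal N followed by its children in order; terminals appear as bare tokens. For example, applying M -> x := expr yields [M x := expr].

[S [M when cond do [M x := expr] otherwise [M x := expr]]]

S
M
when cond do M otherwise M
when cond do x := expr otherwise M
when cond do x := expr otherwise x := expr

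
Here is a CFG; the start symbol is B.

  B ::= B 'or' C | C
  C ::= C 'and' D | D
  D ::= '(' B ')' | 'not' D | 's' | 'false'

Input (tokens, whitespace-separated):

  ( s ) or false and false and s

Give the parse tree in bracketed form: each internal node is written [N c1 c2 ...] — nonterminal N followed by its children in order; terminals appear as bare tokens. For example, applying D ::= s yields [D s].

B
B or C
C or C
D or C
( B ) or C
( C ) or C
( D ) or C
( s ) or C
( s ) or C and D
( s ) or C and D and D
( s ) or D and D and D
( s ) or false and D and D
( s ) or false and false and D
( s ) or false and false and s

[B [B [C [D ( [B [C [D s]]] )]]] or [C [C [C [D false]] and [D false]] and [D s]]]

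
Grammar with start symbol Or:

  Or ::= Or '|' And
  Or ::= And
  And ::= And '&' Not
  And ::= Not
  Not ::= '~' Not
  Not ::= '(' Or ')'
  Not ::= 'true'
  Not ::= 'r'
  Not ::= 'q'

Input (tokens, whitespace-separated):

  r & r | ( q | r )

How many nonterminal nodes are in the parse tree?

14

[Or [Or [And [And [Not r]] & [Not r]]] | [And [Not ( [Or [Or [And [Not q]]] | [And [Not r]]] )]]]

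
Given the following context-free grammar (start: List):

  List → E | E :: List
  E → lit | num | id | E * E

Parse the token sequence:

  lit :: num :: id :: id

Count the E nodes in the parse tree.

4

[List [E lit] :: [List [E num] :: [List [E id] :: [List [E id]]]]]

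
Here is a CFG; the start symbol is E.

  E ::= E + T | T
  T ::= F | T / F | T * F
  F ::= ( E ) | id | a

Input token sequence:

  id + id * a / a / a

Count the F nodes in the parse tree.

5

[E [E [T [F id]]] + [T [T [T [T [F id]] * [F a]] / [F a]] / [F a]]]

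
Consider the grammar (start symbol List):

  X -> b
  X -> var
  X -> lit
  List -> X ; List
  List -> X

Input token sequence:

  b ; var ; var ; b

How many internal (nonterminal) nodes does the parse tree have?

8

[List [X b] ; [List [X var] ; [List [X var] ; [List [X b]]]]]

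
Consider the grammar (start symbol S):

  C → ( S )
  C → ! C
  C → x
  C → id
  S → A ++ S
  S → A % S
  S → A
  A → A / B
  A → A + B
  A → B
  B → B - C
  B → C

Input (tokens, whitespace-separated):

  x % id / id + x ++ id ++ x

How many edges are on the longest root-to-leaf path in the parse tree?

7

[S [A [B [C x]]] % [S [A [A [A [B [C id]]] / [B [C id]]] + [B [C x]]] ++ [S [A [B [C id]]] ++ [S [A [B [C x]]]]]]]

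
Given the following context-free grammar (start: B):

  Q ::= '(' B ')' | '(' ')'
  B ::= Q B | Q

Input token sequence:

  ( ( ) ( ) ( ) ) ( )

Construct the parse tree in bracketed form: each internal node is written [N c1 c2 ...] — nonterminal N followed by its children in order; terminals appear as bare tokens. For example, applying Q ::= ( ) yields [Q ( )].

B
Q B
( B ) B
( Q B ) B
( ( ) B ) B
( ( ) Q B ) B
( ( ) ( ) B ) B
( ( ) ( ) Q ) B
( ( ) ( ) ( ) ) B
( ( ) ( ) ( ) ) Q
( ( ) ( ) ( ) ) ( )

[B [Q ( [B [Q ( )] [B [Q ( )] [B [Q ( )]]]] )] [B [Q ( )]]]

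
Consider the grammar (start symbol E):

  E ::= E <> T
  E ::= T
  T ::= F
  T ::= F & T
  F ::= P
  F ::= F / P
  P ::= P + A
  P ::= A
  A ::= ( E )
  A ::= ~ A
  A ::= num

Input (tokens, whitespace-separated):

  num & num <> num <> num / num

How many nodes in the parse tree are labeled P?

[E [E [E [T [F [P [A num]]] & [T [F [P [A num]]]]]] <> [T [F [P [A num]]]]] <> [T [F [F [P [A num]]] / [P [A num]]]]]

5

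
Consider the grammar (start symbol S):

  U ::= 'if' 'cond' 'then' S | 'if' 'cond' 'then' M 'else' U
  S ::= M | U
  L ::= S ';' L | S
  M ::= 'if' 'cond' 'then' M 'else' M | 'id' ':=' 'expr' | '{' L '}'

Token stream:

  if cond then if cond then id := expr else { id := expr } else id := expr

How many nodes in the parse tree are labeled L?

[S [M if cond then [M if cond then [M id := expr] else [M { [L [S [M id := expr]]] }]] else [M id := expr]]]

1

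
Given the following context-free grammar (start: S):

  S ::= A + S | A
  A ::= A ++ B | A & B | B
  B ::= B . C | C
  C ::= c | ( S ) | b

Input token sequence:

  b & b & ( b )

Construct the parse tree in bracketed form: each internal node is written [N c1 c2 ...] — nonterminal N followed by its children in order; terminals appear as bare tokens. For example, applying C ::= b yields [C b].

S
A
A & B
A & B & B
B & B & B
C & B & B
b & B & B
b & C & B
b & b & B
b & b & C
b & b & ( S )
b & b & ( A )
b & b & ( B )
b & b & ( C )
b & b & ( b )

[S [A [A [A [B [C b]]] & [B [C b]]] & [B [C ( [S [A [B [C b]]]] )]]]]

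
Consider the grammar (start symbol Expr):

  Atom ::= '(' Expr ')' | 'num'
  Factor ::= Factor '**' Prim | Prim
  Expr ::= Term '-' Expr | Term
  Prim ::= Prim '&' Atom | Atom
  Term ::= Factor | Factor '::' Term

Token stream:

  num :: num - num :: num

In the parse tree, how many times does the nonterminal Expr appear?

[Expr [Term [Factor [Prim [Atom num]]] :: [Term [Factor [Prim [Atom num]]]]] - [Expr [Term [Factor [Prim [Atom num]]] :: [Term [Factor [Prim [Atom num]]]]]]]

2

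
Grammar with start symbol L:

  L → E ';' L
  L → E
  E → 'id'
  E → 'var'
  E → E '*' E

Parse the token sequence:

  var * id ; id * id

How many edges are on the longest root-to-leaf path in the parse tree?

4

[L [E [E var] * [E id]] ; [L [E [E id] * [E id]]]]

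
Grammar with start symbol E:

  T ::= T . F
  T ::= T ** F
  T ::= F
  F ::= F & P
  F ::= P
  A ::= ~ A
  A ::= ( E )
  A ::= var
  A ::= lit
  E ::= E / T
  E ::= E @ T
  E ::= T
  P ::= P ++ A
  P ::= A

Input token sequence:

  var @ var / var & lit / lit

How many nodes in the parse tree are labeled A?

[E [E [E [E [T [F [P [A var]]]]] @ [T [F [P [A var]]]]] / [T [F [F [P [A var]]] & [P [A lit]]]]] / [T [F [P [A lit]]]]]

5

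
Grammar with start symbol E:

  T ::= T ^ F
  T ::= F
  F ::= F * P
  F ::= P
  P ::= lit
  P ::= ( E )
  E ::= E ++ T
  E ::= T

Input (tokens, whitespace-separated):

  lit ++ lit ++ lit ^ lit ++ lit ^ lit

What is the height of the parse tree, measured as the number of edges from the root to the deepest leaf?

7

[E [E [E [E [T [F [P lit]]]] ++ [T [F [P lit]]]] ++ [T [T [F [P lit]]] ^ [F [P lit]]]] ++ [T [T [F [P lit]]] ^ [F [P lit]]]]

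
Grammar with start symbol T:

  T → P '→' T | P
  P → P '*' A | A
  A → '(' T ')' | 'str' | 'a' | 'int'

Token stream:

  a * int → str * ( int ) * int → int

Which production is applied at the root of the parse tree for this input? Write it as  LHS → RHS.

T → P '→' T

[T [P [P [A a]] * [A int]] → [T [P [P [P [A str]] * [A ( [T [P [A int]]] )]] * [A int]] → [T [P [A int]]]]]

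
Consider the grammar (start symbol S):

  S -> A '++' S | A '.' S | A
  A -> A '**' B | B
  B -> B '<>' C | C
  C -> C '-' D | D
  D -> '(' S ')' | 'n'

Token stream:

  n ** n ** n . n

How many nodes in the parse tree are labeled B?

4

[S [A [A [A [B [C [D n]]]] ** [B [C [D n]]]] ** [B [C [D n]]]] . [S [A [B [C [D n]]]]]]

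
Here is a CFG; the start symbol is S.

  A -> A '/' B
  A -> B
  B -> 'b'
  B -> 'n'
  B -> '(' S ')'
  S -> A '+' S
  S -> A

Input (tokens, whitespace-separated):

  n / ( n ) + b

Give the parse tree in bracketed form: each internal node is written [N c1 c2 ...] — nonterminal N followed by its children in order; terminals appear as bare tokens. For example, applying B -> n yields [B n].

[S [A [A [B n]] / [B ( [S [A [B n]]] )]] + [S [A [B b]]]]

S
A + S
A / B + S
B / B + S
n / B + S
n / ( S ) + S
n / ( A ) + S
n / ( B ) + S
n / ( n ) + S
n / ( n ) + A
n / ( n ) + B
n / ( n ) + b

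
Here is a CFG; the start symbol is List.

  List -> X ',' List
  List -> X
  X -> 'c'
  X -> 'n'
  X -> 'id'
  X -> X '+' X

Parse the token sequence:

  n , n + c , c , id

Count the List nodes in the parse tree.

[List [X n] , [List [X [X n] + [X c]] , [List [X c] , [List [X id]]]]]

4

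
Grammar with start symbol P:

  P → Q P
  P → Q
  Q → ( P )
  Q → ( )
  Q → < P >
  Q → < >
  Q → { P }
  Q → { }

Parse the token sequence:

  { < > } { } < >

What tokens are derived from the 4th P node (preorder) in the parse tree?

< >

[P [Q { [P [Q < >]] }] [P [Q { }] [P [Q < >]]]]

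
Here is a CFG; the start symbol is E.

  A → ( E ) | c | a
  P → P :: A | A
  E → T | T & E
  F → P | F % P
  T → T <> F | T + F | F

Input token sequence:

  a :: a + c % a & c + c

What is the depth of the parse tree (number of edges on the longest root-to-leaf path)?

[E [T [T [F [P [P [A a]] :: [A a]]]] + [F [F [P [A c]]] % [P [A a]]]] & [E [T [T [F [P [A c]]]] + [F [P [A c]]]]]]

7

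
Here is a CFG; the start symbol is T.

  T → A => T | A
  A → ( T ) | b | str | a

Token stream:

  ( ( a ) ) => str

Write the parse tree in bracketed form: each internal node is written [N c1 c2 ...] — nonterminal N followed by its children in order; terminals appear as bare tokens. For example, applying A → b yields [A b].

T
A => T
( T ) => T
( A ) => T
( ( T ) ) => T
( ( A ) ) => T
( ( a ) ) => T
( ( a ) ) => A
( ( a ) ) => str

[T [A ( [T [A ( [T [A a]] )]] )] => [T [A str]]]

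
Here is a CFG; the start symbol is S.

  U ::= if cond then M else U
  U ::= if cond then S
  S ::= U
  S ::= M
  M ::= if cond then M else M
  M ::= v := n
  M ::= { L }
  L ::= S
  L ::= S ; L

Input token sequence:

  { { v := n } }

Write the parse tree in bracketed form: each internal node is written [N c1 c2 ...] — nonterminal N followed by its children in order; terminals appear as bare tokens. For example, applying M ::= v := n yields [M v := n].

[S [M { [L [S [M { [L [S [M v := n]]] }]]] }]]

S
M
{ L }
{ S }
{ M }
{ { L } }
{ { S } }
{ { M } }
{ { v := n } }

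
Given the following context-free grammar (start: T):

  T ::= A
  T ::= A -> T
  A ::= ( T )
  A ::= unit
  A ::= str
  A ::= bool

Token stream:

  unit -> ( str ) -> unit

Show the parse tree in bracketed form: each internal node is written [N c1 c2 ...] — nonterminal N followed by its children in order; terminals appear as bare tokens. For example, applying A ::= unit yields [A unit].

[T [A unit] -> [T [A ( [T [A str]] )] -> [T [A unit]]]]

T
A -> T
unit -> T
unit -> A -> T
unit -> ( T ) -> T
unit -> ( A ) -> T
unit -> ( str ) -> T
unit -> ( str ) -> A
unit -> ( str ) -> unit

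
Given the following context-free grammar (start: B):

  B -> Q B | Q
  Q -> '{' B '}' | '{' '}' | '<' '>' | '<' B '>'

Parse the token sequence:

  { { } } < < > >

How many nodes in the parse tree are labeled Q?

[B [Q { [B [Q { }]] }] [B [Q < [B [Q < >]] >]]]

4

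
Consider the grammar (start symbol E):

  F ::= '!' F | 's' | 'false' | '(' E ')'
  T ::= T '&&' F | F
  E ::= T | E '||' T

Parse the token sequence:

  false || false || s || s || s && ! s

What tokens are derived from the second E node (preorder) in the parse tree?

[E [E [E [E [E [T [F false]]] || [T [F false]]] || [T [F s]]] || [T [F s]]] || [T [T [F s]] && [F ! [F s]]]]

false || false || s || s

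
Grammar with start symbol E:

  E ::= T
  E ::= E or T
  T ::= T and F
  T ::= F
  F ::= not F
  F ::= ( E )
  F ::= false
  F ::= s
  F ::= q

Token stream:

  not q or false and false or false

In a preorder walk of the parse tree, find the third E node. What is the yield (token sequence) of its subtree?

not q

[E [E [E [T [F not [F q]]]] or [T [T [F false]] and [F false]]] or [T [F false]]]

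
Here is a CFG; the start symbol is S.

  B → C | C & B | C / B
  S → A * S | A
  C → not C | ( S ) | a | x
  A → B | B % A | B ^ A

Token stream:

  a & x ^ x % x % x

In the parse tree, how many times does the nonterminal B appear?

[S [A [B [C a] & [B [C x]]] ^ [A [B [C x]] % [A [B [C x]] % [A [B [C x]]]]]]]

5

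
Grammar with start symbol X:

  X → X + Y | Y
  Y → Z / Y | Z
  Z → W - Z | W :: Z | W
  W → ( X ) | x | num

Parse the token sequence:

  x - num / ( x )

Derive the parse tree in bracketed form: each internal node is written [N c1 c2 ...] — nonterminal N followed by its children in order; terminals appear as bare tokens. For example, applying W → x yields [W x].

[X [Y [Z [W x] - [Z [W num]]] / [Y [Z [W ( [X [Y [Z [W x]]]] )]]]]]

X
Y
Z / Y
W - Z / Y
x - Z / Y
x - W / Y
x - num / Y
x - num / Z
x - num / W
x - num / ( X )
x - num / ( Y )
x - num / ( Z )
x - num / ( W )
x - num / ( x )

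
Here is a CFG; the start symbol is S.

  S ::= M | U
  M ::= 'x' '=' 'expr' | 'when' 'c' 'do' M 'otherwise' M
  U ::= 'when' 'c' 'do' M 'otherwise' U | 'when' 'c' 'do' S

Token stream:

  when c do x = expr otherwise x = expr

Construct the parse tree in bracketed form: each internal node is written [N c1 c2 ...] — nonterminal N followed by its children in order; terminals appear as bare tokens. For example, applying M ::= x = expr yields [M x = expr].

[S [M when c do [M x = expr] otherwise [M x = expr]]]

S
M
when c do M otherwise M
when c do x = expr otherwise M
when c do x = expr otherwise x = expr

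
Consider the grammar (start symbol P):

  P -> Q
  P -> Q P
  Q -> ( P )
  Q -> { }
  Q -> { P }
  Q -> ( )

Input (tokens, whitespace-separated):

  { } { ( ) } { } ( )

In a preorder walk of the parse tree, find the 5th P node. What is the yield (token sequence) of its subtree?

[P [Q { }] [P [Q { [P [Q ( )]] }] [P [Q { }] [P [Q ( )]]]]]

( )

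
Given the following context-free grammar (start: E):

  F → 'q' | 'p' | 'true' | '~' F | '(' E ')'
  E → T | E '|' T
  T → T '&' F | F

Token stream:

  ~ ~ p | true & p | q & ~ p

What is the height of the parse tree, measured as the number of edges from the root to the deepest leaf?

[E [E [E [T [F ~ [F ~ [F p]]]]] | [T [T [F true]] & [F p]]] | [T [T [F q]] & [F ~ [F p]]]]

7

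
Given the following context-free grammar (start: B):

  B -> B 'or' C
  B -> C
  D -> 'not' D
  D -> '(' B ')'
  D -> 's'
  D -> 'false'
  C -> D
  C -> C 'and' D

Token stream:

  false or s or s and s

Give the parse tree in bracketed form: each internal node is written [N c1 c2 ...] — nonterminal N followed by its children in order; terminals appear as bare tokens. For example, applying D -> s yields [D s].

[B [B [B [C [D false]]] or [C [D s]]] or [C [C [D s]] and [D s]]]

B
B or C
B or C or C
C or C or C
D or C or C
false or C or C
false or D or C
false or s or C
false or s or C and D
false or s or D and D
false or s or s and D
false or s or s and s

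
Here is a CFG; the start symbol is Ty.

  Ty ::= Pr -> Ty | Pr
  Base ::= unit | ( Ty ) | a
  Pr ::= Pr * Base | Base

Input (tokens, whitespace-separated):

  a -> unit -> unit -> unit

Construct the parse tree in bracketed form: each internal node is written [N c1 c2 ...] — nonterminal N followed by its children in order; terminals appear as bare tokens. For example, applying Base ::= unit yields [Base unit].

[Ty [Pr [Base a]] -> [Ty [Pr [Base unit]] -> [Ty [Pr [Base unit]] -> [Ty [Pr [Base unit]]]]]]

Ty
Pr -> Ty
Base -> Ty
a -> Ty
a -> Pr -> Ty
a -> Base -> Ty
a -> unit -> Ty
a -> unit -> Pr -> Ty
a -> unit -> Base -> Ty
a -> unit -> unit -> Ty
a -> unit -> unit -> Pr
a -> unit -> unit -> Base
a -> unit -> unit -> unit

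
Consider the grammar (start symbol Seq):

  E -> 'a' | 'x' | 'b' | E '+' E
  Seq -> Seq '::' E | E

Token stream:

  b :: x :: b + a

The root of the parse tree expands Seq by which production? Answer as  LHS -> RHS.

[Seq [Seq [Seq [E b]] :: [E x]] :: [E [E b] + [E a]]]

Seq -> Seq '::' E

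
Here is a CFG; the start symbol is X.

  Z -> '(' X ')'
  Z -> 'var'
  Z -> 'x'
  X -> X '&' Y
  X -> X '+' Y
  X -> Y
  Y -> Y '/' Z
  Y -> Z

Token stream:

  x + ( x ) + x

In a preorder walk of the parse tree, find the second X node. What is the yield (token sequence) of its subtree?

x + ( x )

[X [X [X [Y [Z x]]] + [Y [Z ( [X [Y [Z x]]] )]]] + [Y [Z x]]]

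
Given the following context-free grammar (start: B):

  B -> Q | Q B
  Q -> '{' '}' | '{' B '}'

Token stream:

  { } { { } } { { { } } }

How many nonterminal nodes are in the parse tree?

[B [Q { }] [B [Q { [B [Q { }]] }] [B [Q { [B [Q { [B [Q { }]] }]] }]]]]

12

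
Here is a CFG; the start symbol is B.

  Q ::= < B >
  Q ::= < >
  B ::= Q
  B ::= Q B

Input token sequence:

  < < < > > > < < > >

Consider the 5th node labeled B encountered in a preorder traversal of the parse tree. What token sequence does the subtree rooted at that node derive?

[B [Q < [B [Q < [B [Q < >]] >]] >] [B [Q < [B [Q < >]] >]]]

< >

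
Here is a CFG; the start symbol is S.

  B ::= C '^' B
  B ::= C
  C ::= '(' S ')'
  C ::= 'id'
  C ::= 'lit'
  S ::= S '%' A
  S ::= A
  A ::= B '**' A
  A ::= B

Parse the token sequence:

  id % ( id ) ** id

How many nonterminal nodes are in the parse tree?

15

[S [S [A [B [C id]]]] % [A [B [C ( [S [A [B [C id]]]] )]] ** [A [B [C id]]]]]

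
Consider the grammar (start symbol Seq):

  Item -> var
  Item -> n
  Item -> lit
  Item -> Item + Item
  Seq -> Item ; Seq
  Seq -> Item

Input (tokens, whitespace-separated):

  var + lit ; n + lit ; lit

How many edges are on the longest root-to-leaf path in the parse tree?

4

[Seq [Item [Item var] + [Item lit]] ; [Seq [Item [Item n] + [Item lit]] ; [Seq [Item lit]]]]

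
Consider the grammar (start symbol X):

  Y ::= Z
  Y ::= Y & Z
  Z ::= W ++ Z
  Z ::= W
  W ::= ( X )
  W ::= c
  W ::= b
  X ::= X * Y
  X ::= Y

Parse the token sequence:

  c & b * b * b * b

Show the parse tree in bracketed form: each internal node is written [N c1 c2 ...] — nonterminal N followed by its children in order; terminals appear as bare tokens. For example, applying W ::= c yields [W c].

[X [X [X [X [Y [Y [Z [W c]]] & [Z [W b]]]] * [Y [Z [W b]]]] * [Y [Z [W b]]]] * [Y [Z [W b]]]]

X
X * Y
X * Y * Y
X * Y * Y * Y
Y * Y * Y * Y
Y & Z * Y * Y * Y
Z & Z * Y * Y * Y
W & Z * Y * Y * Y
c & Z * Y * Y * Y
c & W * Y * Y * Y
c & b * Y * Y * Y
c & b * Z * Y * Y
c & b * W * Y * Y
c & b * b * Y * Y
c & b * b * Z * Y
c & b * b * W * Y
c & b * b * b * Y
c & b * b * b * Z
c & b * b * b * W
c & b * b * b * b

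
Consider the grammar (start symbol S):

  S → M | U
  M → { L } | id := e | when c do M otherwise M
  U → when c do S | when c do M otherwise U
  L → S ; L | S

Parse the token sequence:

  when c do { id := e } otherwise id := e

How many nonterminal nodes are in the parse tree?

[S [M when c do [M { [L [S [M id := e]]] }] otherwise [M id := e]]]

7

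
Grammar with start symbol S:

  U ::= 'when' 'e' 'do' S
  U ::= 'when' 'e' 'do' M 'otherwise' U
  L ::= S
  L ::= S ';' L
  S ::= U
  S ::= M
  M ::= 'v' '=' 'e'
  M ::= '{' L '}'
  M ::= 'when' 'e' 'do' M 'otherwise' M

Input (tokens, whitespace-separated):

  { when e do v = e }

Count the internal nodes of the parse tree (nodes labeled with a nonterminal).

[S [M { [L [S [U when e do [S [M v = e]]]]] }]]

7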